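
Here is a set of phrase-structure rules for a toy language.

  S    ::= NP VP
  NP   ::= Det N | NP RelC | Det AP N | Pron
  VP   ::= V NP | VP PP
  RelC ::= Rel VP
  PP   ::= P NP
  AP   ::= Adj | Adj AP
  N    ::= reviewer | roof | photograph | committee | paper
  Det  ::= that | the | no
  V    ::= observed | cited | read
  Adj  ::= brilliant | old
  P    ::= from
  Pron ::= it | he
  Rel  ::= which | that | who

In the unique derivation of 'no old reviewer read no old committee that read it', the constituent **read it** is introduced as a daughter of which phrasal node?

RelC

S
  NP
    Det: no
    AP
      Adj: old
    N: reviewer
  VP
    V: read
    NP
      NP
        Det: no
        AP
          Adj: old
        N: committee
      RelC
        Rel: that
        VP
          V: read
          NP
            Pron: it
The span 'read it' is the VP node built by VP → V NP.
Its mother is the RelC built by RelC → Rel VP.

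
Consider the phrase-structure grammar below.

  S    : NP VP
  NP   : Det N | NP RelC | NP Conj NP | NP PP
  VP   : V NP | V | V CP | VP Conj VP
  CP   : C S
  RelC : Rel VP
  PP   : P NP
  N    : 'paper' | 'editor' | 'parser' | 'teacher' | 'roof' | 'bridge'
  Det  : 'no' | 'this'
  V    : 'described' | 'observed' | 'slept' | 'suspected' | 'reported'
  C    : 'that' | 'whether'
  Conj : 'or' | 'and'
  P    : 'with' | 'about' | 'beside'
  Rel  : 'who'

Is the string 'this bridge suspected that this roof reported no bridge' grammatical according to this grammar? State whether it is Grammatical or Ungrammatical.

S
  NP
    Det: this
    N: bridge
  VP
    V: suspected
    CP
      C: that
      S
        NP
          Det: this
          N: roof
        VP
          V: reported
          NP
            Det: no
            N: bridge
Every word is introduced by a lexical rule and the phrasal rules combine the resulting categories into a single S.

Grammatical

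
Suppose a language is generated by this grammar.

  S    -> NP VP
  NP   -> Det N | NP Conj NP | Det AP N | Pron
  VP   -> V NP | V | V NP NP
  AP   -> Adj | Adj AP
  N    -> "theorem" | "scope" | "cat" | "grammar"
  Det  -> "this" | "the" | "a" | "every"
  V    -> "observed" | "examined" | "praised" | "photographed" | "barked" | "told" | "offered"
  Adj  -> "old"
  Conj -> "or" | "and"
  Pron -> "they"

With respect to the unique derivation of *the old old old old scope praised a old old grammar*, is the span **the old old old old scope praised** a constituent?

[S [NP [Det the] [AP [Adj old] [AP [Adj old] [AP [Adj old] [AP [Adj old]]]]] [N scope]] [VP [V praised] [NP [Det a] [AP [Adj old] [AP [Adj old]]] [N grammar]]]]
The smallest constituent containing 'the old old old old scope praised' is the S spanning 'the old old old old scope praised a old old grammar'; no single node in the tree dominates exactly the given words.

No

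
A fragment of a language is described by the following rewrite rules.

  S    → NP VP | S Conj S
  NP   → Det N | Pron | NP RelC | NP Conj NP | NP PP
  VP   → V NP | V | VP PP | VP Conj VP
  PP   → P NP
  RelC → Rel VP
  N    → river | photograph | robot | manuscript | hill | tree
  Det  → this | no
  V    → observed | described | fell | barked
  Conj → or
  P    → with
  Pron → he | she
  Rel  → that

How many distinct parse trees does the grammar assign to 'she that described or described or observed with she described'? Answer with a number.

Two of the 7 distinct bracketings:
[S [NP [NP [Pron she]] [RelC [Rel that] [VP [VP [VP [V described]] [Conj or] [VP [VP [V described]] [Conj or] [VP [V observed]]]] [PP [P with] [NP [Pron she]]]]]] [VP [V described]]]
[S [NP [NP [Pron she]] [RelC [Rel that] [VP [VP [VP [VP [V described]] [Conj or] [VP [V described]]] [Conj or] [VP [V observed]]] [PP [P with] [NP [Pron she]]]]]] [VP [V described]]]
The trees differ in how a recursive rule is bracketed over the same span.

7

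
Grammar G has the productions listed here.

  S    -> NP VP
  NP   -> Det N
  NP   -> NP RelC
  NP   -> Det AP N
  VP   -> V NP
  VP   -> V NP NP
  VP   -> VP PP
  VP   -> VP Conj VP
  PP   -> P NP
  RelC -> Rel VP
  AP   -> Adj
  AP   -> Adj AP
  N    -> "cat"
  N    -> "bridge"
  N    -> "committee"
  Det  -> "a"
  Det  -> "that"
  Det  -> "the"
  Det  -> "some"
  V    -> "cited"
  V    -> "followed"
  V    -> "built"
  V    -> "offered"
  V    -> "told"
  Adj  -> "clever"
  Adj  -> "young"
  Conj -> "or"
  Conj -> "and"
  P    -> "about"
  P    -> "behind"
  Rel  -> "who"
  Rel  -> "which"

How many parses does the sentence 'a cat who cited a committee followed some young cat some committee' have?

[S [NP [NP [Det a] [N cat]] [RelC [Rel who] [VP [V cited] [NP [Det a] [N committee]]]]] [VP [V followed] [NP [Det some] [AP [Adj young]] [N cat]] [NP [Det some] [N committee]]]]
No rule offers an alternative attachment or grouping for any span, so this is the only derivation.

1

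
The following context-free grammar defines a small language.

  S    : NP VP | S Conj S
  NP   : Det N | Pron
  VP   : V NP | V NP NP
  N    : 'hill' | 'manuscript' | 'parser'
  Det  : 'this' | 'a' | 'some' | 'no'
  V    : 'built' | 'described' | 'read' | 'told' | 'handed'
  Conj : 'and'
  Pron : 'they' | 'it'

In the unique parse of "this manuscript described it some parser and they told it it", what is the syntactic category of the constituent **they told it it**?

[S [S [NP [Det this] [N manuscript]] [VP [V described] [NP [Pron it]] [NP [Det some] [N parser]]]] [Conj and] [S [NP [Pron they]] [VP [V told] [NP [Pron it]] [NP [Pron it]]]]]
The span 'they told it it' is the S node built by S → NP VP.

S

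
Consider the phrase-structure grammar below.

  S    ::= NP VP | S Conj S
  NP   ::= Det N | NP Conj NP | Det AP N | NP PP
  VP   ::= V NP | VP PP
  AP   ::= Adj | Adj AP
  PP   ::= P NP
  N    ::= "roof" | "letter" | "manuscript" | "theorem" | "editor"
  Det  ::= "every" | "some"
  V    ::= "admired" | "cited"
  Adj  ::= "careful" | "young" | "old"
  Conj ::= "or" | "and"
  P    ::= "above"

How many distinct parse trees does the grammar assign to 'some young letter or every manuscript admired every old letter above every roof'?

The two bracketings:
[S [NP [NP [Det some] [AP [Adj young]] [N letter]] [Conj or] [NP [Det every] [N manuscript]]] [VP [V admired] [NP [NP [Det every] [AP [Adj old]] [N letter]] [PP [P above] [NP [Det every] [N roof]]]]]]
[S [NP [NP [Det some] [AP [Adj young]] [N letter]] [Conj or] [NP [Det every] [N manuscript]]] [VP [VP [V admired] [NP [Det every] [AP [Adj old]] [N letter]]] [PP [P above] [NP [Det every] [N roof]]]]]
The difference turns on whether NP → NP PP is used at the relevant span, versus an alternative expansion of NP.

2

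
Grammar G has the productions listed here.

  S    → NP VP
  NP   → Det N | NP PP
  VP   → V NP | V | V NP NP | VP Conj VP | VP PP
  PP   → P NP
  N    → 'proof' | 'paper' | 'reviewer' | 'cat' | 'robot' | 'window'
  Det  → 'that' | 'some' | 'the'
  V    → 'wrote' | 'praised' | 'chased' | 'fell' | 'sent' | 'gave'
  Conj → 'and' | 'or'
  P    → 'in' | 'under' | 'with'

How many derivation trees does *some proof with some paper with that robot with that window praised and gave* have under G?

5

Two of the 5 distinct bracketings:
[S [NP [NP [Det some] [N proof]] [PP [P with] [NP [NP [Det some] [N paper]] [PP [P with] [NP [NP [Det that] [N robot]] [PP [P with] [NP [Det that] [N window]]]]]]]] [VP [VP [V praised]] [Conj and] [VP [V gave]]]]
[S [NP [NP [Det some] [N proof]] [PP [P with] [NP [NP [NP [Det some] [N paper]] [PP [P with] [NP [Det that] [N robot]]]] [PP [P with] [NP [Det that] [N window]]]]]] [VP [VP [V praised]] [Conj and] [VP [V gave]]]]
The trees differ in how a recursive rule is bracketed over the same span.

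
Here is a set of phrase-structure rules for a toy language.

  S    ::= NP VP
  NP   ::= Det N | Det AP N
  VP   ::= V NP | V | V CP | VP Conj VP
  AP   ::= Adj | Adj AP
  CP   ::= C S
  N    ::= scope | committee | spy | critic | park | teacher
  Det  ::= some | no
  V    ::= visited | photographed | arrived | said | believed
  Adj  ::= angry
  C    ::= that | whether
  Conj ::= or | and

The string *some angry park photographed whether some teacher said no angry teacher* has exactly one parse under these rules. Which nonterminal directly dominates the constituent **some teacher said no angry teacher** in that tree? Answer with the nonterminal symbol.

CP

S
  NP
    Det: some
    AP
      Adj: angry
    N: park
  VP
    V: photographed
    CP
      C: whether
      S
        NP
          Det: some
          N: teacher
        VP
          V: said
          NP
            Det: no
            AP
              Adj: angry
            N: teacher
The span 'some teacher said no angry teacher' is the S node built by S → NP VP.
Its mother is the CP built by CP → C S.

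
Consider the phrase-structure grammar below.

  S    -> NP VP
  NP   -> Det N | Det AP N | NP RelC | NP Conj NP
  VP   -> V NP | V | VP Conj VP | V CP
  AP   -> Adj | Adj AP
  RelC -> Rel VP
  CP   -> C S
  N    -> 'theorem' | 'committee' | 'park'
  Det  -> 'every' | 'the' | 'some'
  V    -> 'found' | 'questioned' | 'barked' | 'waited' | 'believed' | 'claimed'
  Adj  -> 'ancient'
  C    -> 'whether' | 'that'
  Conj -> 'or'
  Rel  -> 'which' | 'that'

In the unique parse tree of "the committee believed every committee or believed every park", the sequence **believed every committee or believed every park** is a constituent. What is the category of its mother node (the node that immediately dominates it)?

[S [NP [Det the] [N committee]] [VP [VP [V believed] [NP [Det every] [N committee]]] [Conj or] [VP [V believed] [NP [Det every] [N park]]]]]
The span 'believed every committee or believed every park' is the VP node built by VP → VP Conj VP.
Its mother is the S built by S → NP VP.

S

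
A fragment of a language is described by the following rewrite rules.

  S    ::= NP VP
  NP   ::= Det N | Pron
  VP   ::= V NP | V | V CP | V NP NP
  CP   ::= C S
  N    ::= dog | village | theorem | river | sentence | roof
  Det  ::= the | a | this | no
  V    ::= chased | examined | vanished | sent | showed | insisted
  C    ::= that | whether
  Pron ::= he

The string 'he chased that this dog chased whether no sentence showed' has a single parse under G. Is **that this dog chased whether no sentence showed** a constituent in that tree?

Yes

[S [NP [Pron he]] [VP [V chased] [CP [C that] [S [NP [Det this] [N dog]] [VP [V chased] [CP [C whether] [S [NP [Det no] [N sentence]] [VP [V showed]]]]]]]]]
The words 'that this dog chased whether no sentence showed' are exhaustively dominated by a single CP node (built by CP → C S), so they form a constituent.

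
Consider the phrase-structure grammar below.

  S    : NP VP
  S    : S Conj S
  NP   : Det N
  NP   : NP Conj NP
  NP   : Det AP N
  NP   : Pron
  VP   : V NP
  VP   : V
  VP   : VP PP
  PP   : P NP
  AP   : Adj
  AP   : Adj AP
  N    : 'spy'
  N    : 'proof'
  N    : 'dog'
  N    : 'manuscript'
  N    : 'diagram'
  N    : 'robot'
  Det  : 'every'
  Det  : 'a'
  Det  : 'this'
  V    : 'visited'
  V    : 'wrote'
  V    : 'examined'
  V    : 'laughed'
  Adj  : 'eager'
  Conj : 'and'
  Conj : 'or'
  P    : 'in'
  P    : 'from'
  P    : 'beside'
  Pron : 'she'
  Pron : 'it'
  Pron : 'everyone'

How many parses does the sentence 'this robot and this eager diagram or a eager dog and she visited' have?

5

Two of the 5 distinct bracketings:
[S [NP [NP [Det this] [N robot]] [Conj and] [NP [NP [Det this] [AP [Adj eager]] [N diagram]] [Conj or] [NP [NP [Det a] [AP [Adj eager]] [N dog]] [Conj and] [NP [Pron she]]]]] [VP [V visited]]]
[S [NP [NP [Det this] [N robot]] [Conj and] [NP [NP [NP [Det this] [AP [Adj eager]] [N diagram]] [Conj or] [NP [Det a] [AP [Adj eager]] [N dog]]] [Conj and] [NP [Pron she]]]] [VP [V visited]]]
The trees differ in how a recursive rule is bracketed over the same span.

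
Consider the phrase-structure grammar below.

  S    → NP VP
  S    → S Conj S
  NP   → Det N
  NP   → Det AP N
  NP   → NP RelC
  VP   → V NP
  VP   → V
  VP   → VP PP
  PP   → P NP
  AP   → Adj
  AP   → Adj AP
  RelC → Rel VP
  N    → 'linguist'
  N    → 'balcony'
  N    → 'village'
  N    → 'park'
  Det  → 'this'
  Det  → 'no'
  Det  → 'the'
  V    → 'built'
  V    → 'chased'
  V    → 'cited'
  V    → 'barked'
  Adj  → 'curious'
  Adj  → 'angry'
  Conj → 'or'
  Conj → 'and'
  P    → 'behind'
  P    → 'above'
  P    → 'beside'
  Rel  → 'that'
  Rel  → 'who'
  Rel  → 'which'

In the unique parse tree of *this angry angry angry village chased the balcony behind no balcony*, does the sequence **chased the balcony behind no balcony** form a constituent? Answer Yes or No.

Yes

[S [NP [Det this] [AP [Adj angry] [AP [Adj angry] [AP [Adj angry]]]] [N village]] [VP [VP [V chased] [NP [Det the] [N balcony]]] [PP [P behind] [NP [Det no] [N balcony]]]]]
The words 'chased the balcony behind no balcony' are exhaustively dominated by a single VP node (built by VP → VP PP), so they form a constituent.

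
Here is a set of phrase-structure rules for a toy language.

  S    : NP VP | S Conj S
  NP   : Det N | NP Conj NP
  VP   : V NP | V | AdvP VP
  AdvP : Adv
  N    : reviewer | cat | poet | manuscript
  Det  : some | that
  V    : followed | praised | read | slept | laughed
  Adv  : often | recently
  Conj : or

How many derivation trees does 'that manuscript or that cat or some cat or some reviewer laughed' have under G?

5

Two of the 5 distinct bracketings:
[S [NP [NP [Det that] [N manuscript]] [Conj or] [NP [NP [Det that] [N cat]] [Conj or] [NP [NP [Det some] [N cat]] [Conj or] [NP [Det some] [N reviewer]]]]] [VP [V laughed]]]
[S [NP [NP [Det that] [N manuscript]] [Conj or] [NP [NP [NP [Det that] [N cat]] [Conj or] [NP [Det some] [N cat]]] [Conj or] [NP [Det some] [N reviewer]]]] [VP [V laughed]]]
The trees differ in how a recursive rule is bracketed over the same span.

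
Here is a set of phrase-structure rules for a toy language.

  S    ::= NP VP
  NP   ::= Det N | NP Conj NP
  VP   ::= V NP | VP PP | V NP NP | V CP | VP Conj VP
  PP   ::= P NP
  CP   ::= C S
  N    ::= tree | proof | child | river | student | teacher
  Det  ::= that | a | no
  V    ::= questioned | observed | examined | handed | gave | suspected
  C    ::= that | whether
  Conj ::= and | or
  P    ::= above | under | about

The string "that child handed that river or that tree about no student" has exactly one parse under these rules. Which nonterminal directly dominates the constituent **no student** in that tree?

[S [NP [Det that] [N child]] [VP [VP [V handed] [NP [NP [Det that] [N river]] [Conj or] [NP [Det that] [N tree]]]] [PP [P about] [NP [Det no] [N student]]]]]
The span 'no student' is the NP node built by NP → Det N.
Its mother is the PP built by PP → P NP.

PP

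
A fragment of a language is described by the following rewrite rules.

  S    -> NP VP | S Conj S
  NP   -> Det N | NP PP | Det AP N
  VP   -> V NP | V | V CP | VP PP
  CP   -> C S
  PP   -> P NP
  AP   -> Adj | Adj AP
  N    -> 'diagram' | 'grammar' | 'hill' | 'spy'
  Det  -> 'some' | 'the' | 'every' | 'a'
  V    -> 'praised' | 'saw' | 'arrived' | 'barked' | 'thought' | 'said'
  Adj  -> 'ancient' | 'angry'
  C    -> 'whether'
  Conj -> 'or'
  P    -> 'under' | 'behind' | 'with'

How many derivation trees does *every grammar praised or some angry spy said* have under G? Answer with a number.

[S [S [NP [Det every] [N grammar]] [VP [V praised]]] [Conj or] [S [NP [Det some] [AP [Adj angry]] [N spy]] [VP [V said]]]]
No rule offers an alternative attachment or grouping for any span, so this is the only derivation.

1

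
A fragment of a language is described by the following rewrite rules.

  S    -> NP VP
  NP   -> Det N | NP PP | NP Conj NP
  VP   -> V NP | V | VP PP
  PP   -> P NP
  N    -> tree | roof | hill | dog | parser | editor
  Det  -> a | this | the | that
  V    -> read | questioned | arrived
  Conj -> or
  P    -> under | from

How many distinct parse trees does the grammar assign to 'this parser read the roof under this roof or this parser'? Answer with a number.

3

Two of the 3 distinct bracketings:
[S [NP [Det this] [N parser]] [VP [V read] [NP [NP [Det the] [N roof]] [PP [P under] [NP [NP [Det this] [N roof]] [Conj or] [NP [Det this] [N parser]]]]]]]
[S [NP [Det this] [N parser]] [VP [V read] [NP [NP [NP [Det the] [N roof]] [PP [P under] [NP [Det this] [N roof]]]] [Conj or] [NP [Det this] [N parser]]]]]
The trees differ in how a recursive rule is bracketed over the same span.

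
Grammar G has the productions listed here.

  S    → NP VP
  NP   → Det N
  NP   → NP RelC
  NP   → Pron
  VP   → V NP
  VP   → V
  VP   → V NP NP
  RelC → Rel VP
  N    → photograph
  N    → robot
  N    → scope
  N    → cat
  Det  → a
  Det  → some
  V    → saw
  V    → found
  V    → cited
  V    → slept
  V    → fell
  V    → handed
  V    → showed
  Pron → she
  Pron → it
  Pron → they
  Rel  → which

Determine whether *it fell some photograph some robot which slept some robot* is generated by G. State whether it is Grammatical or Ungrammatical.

S
  NP
    Pron: it
  VP
    V: fell
    NP
      Det: some
      N: photograph
    NP
      NP
        Det: some
        N: robot
      RelC
        Rel: which
        VP
          V: slept
          NP
            Det: some
            N: robot
Every word is introduced by a lexical rule and the phrasal rules combine the resulting categories into a single S.

Grammatical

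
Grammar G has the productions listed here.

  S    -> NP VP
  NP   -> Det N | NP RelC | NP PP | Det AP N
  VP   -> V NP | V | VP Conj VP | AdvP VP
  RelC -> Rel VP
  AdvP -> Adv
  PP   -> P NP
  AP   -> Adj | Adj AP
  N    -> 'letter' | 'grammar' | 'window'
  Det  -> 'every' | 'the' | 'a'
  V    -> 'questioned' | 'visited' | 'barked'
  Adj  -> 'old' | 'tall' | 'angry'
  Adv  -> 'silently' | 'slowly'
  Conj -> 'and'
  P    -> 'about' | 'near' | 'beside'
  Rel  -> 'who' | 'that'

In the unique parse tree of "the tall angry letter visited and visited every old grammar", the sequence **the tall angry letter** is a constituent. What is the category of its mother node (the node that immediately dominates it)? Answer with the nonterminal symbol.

[S [NP [Det the] [AP [Adj tall] [AP [Adj angry]]] [N letter]] [VP [VP [V visited]] [Conj and] [VP [V visited] [NP [Det every] [AP [Adj old]] [N grammar]]]]]
The span 'the tall angry letter' is the NP node built by NP → Det AP N.
Its mother is the S built by S → NP VP.

S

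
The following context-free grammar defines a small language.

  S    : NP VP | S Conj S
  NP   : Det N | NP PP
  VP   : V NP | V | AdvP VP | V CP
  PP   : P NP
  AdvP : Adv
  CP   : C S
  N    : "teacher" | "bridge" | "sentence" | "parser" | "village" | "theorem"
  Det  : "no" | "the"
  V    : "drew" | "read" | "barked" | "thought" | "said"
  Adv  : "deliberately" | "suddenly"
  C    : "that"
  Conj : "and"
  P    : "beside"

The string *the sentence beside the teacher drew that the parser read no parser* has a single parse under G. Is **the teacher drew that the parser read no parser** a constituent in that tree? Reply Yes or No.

[S [NP [NP [Det the] [N sentence]] [PP [P beside] [NP [Det the] [N teacher]]]] [VP [V drew] [CP [C that] [S [NP [Det the] [N parser]] [VP [V read] [NP [Det no] [N parser]]]]]]]
The smallest constituent containing 'the teacher drew that the parser read no parser' is the S spanning 'the sentence beside the teacher drew that the parser read no parser'; no single node in the tree dominates exactly the given words.

No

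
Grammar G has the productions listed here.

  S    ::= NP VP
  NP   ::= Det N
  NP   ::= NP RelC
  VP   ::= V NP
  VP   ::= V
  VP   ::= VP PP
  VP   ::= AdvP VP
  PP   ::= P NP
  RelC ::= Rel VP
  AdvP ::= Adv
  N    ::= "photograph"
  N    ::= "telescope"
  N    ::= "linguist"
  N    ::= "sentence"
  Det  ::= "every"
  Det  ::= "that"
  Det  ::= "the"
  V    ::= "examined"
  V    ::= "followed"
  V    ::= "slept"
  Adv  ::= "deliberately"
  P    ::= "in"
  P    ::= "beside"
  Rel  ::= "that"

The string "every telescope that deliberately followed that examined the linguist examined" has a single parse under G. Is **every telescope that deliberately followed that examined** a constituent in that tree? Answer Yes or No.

[S [NP [NP [NP [Det every] [N telescope]] [RelC [Rel that] [VP [AdvP [Adv deliberately]] [VP [V followed]]]]] [RelC [Rel that] [VP [V examined] [NP [Det the] [N linguist]]]]] [VP [V examined]]]
The smallest constituent containing 'every telescope that deliberately followed that examined' is the NP spanning 'every telescope that deliberately followed that examined the linguist'; no single node in the tree dominates exactly the given words.

No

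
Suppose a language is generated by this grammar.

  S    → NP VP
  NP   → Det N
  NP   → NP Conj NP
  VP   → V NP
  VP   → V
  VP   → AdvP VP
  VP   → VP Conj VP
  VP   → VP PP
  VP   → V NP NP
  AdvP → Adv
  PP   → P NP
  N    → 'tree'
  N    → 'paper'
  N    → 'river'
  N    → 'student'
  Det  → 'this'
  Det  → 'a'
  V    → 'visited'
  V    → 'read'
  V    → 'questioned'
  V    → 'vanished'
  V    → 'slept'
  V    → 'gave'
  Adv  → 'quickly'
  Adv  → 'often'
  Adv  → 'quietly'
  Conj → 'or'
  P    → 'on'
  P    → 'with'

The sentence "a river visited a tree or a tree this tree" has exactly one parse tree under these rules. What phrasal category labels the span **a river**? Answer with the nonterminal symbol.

NP

S
  NP
    Det: a
    N: river
  VP
    V: visited
    NP
      NP
        Det: a
        N: tree
      Conj: or
      NP
        Det: a
        N: tree
    NP
      Det: this
      N: tree
The span 'a river' is the NP node built by NP → Det N.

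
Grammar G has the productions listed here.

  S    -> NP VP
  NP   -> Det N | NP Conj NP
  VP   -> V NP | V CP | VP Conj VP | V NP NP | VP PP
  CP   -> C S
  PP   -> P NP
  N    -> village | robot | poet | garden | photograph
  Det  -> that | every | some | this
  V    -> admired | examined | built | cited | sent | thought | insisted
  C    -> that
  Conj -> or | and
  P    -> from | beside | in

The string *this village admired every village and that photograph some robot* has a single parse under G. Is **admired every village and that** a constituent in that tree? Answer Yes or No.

[S [NP [Det this] [N village]] [VP [V admired] [NP [NP [Det every] [N village]] [Conj and] [NP [Det that] [N photograph]]] [NP [Det some] [N robot]]]]
The smallest constituent containing 'admired every village and that' is the VP spanning 'admired every village and that photograph some robot'; no single node in the tree dominates exactly the given words.

No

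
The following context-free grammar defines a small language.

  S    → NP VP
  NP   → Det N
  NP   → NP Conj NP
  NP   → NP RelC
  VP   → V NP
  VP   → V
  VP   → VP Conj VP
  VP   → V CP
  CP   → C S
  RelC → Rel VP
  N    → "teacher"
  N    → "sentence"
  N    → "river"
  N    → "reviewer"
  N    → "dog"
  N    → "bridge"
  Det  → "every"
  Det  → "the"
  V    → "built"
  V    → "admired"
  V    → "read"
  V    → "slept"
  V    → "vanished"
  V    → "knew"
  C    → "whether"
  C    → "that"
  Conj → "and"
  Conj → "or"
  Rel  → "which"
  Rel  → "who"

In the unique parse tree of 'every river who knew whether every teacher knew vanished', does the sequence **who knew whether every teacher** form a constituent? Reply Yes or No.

No

[S [NP [NP [Det every] [N river]] [RelC [Rel who] [VP [V knew] [CP [C whether] [S [NP [Det every] [N teacher]] [VP [V knew]]]]]]] [VP [V vanished]]]
The smallest constituent containing 'who knew whether every teacher' is the RelC spanning 'who knew whether every teacher knew'; no single node in the tree dominates exactly the given words.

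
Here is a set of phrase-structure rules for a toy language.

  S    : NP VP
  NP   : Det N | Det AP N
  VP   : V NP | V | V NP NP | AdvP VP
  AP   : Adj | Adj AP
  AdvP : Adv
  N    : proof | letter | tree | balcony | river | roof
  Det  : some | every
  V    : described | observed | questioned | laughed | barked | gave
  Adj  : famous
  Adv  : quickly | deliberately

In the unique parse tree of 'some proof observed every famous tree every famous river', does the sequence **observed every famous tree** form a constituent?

No

[S [NP [Det some] [N proof]] [VP [V observed] [NP [Det every] [AP [Adj famous]] [N tree]] [NP [Det every] [AP [Adj famous]] [N river]]]]
The smallest constituent containing 'observed every famous tree' is the VP spanning 'observed every famous tree every famous river'; no single node in the tree dominates exactly the given words.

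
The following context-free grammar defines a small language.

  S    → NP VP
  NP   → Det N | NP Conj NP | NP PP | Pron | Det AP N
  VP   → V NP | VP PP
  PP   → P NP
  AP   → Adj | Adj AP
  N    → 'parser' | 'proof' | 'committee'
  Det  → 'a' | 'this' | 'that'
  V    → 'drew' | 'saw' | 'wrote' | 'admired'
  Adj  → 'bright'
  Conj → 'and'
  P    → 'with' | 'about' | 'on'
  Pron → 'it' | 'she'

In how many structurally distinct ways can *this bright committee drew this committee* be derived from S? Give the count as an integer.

[S [NP [Det this] [AP [Adj bright]] [N committee]] [VP [V drew] [NP [Det this] [N committee]]]]
No rule offers an alternative attachment or grouping for any span, so this is the only derivation.

1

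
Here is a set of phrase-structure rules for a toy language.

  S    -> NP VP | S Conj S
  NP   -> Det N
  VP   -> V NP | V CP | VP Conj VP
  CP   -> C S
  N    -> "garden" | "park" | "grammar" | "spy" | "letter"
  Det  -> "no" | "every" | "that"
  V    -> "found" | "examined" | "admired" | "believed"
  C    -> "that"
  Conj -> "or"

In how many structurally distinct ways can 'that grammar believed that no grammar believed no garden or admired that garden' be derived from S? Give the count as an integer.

The two bracketings:
[S [NP [Det that] [N grammar]] [VP [V believed] [CP [C that] [S [NP [Det no] [N grammar]] [VP [VP [V believed] [NP [Det no] [N garden]]] [Conj or] [VP [V admired] [NP [Det that] [N garden]]]]]]]]
[S [NP [Det that] [N grammar]] [VP [VP [V believed] [CP [C that] [S [NP [Det no] [N grammar]] [VP [V believed] [NP [Det no] [N garden]]]]]] [Conj or] [VP [V admired] [NP [Det that] [N garden]]]]]
The trees differ in how a recursive rule is bracketed over the same span.

2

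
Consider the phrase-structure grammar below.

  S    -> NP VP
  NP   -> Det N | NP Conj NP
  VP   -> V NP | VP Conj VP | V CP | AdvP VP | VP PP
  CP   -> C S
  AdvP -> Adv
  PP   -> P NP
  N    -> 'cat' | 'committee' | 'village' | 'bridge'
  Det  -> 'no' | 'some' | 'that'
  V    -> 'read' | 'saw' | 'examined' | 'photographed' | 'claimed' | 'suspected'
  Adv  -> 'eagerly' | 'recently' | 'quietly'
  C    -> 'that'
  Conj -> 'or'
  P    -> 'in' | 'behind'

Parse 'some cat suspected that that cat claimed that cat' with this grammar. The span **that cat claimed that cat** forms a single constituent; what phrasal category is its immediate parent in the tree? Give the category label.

CP

[S [NP [Det some] [N cat]] [VP [V suspected] [CP [C that] [S [NP [Det that] [N cat]] [VP [V claimed] [NP [Det that] [N cat]]]]]]]
The span 'that cat claimed that cat' is the S node built by S → NP VP.
Its mother is the CP built by CP → C S.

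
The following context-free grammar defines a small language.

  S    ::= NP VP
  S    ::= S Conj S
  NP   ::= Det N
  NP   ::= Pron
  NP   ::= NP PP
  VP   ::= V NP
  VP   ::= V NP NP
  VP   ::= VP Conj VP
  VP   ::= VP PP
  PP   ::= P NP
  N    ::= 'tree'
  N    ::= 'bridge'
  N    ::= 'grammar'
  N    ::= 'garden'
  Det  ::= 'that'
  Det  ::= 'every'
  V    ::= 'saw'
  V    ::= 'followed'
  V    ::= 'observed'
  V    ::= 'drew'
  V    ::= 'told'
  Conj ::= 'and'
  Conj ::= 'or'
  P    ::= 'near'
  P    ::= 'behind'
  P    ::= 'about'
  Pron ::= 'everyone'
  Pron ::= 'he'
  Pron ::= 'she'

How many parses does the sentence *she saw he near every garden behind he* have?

5

Two of the 5 distinct bracketings:
[S [NP [Pron she]] [VP [V saw] [NP [NP [Pron he]] [PP [P near] [NP [NP [Det every] [N garden]] [PP [P behind] [NP [Pron he]]]]]]]]
[S [NP [Pron she]] [VP [V saw] [NP [NP [NP [Pron he]] [PP [P near] [NP [Det every] [N garden]]]] [PP [P behind] [NP [Pron he]]]]]]
The trees differ in how a recursive rule is bracketed over the same span.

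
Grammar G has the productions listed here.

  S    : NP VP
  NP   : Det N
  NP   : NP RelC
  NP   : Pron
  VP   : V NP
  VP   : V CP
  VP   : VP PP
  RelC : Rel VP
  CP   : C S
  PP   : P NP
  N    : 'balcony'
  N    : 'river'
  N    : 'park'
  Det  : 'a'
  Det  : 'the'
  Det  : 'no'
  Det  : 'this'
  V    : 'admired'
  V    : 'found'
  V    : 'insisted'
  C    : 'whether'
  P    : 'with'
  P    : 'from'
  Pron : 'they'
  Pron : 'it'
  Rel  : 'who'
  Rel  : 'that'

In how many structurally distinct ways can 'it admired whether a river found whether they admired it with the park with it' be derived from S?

Two of the 6 distinct bracketings:
[S [NP [Pron it]] [VP [V admired] [CP [C whether] [S [NP [Det a] [N river]] [VP [V found] [CP [C whether] [S [NP [Pron they]] [VP [VP [VP [V admired] [NP [Pron it]]] [PP [P with] [NP [Det the] [N park]]]] [PP [P with] [NP [Pron it]]]]]]]]]]]
[S [NP [Pron it]] [VP [V admired] [CP [C whether] [S [NP [Det a] [N river]] [VP [VP [V found] [CP [C whether] [S [NP [Pron they]] [VP [VP [V admired] [NP [Pron it]]] [PP [P with] [NP [Det the] [N park]]]]]]] [PP [P with] [NP [Pron it]]]]]]]]
The trees differ in how a recursive rule is bracketed over the same span.

6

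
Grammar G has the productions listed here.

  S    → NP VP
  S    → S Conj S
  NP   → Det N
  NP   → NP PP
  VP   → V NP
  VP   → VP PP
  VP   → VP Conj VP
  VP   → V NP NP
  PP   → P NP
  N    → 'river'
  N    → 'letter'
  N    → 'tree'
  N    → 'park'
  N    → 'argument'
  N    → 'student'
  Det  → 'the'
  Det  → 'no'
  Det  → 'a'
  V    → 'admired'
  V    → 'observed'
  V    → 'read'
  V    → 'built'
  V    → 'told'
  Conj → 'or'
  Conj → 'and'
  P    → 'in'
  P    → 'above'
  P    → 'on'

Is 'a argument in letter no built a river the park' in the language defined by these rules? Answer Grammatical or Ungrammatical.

Ungrammatical

A P word can never sit immediately before an N word in any string this grammar generates, so the substring 'in letter' rules out a derivation.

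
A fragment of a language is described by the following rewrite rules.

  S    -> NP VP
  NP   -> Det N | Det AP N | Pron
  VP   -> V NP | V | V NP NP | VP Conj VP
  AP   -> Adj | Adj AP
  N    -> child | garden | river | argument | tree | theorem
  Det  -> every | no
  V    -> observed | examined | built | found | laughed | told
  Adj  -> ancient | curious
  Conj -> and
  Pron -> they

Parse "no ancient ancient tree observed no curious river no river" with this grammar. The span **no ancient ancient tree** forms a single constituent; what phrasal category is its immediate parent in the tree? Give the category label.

[S [NP [Det no] [AP [Adj ancient] [AP [Adj ancient]]] [N tree]] [VP [V observed] [NP [Det no] [AP [Adj curious]] [N river]] [NP [Det no] [N river]]]]
The span 'no ancient ancient tree' is the NP node built by NP → Det AP N.
Its mother is the S built by S → NP VP.

S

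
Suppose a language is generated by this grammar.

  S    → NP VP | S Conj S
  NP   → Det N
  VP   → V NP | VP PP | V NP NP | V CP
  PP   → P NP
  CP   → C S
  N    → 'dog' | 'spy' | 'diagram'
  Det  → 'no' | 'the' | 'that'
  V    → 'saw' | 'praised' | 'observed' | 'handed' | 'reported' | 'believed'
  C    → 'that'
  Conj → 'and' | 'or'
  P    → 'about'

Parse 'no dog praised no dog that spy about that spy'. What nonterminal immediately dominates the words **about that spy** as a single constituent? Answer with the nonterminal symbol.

PP

S
  NP
    Det: no
    N: dog
  VP
    VP
      V: praised
      NP
        Det: no
        N: dog
      NP
        Det: that
        N: spy
    PP
      P: about
      NP
        Det: that
        N: spy
The span 'about that spy' is the PP node built by PP → P NP.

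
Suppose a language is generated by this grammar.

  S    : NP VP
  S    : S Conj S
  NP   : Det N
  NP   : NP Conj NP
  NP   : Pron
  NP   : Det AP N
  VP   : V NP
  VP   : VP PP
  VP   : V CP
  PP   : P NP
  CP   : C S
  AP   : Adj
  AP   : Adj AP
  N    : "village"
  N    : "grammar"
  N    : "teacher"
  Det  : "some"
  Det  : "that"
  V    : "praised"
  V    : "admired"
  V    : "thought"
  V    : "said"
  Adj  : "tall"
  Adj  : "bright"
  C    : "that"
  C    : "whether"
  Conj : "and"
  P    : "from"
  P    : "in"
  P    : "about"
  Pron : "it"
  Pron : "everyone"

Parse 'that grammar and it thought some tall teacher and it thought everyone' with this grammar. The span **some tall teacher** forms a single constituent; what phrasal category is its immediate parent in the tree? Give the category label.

S
  S
    NP
      NP
        Det: that
        N: grammar
      Conj: and
      NP
        Pron: it
    VP
      V: thought
      NP
        Det: some
        AP
          Adj: tall
        N: teacher
  Conj: and
  S
    NP
      Pron: it
    VP
      V: thought
      NP
        Pron: everyone
The span 'some tall teacher' is the NP node built by NP → Det AP N.
Its mother is the VP built by VP → V NP.

VP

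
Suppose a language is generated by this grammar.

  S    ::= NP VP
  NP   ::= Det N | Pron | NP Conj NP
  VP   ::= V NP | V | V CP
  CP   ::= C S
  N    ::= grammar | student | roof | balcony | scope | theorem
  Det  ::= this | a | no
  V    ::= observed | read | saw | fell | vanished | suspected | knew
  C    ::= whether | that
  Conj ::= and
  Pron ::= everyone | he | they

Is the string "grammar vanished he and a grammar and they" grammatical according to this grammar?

For S → NP VP, no prefix of the string parses as an NP.

Ungrammatical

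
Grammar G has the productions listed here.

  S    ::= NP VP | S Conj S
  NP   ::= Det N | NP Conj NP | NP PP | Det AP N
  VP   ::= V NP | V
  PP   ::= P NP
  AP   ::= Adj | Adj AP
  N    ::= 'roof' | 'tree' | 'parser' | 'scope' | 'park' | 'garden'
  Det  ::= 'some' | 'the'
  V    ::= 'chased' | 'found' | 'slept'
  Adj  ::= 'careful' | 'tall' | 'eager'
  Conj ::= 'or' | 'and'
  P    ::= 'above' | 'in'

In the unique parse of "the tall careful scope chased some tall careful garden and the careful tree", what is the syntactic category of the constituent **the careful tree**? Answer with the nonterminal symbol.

S
  NP
    Det: the
    AP
      Adj: tall
      AP
        Adj: careful
    N: scope
  VP
    V: chased
    NP
      NP
        Det: some
        AP
          Adj: tall
          AP
            Adj: careful
        N: garden
      Conj: and
      NP
        Det: the
        AP
          Adj: careful
        N: tree
The span 'the careful tree' is the NP node built by NP → Det AP N.

NP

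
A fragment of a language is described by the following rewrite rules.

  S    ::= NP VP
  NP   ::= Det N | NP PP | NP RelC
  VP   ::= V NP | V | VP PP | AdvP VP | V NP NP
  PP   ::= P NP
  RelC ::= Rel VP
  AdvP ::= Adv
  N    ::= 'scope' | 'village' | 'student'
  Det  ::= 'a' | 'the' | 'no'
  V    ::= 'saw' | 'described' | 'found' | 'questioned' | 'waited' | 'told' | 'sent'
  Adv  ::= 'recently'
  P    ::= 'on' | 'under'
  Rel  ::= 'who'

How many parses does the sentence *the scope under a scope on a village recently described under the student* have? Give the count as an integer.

4

Two of the 4 distinct bracketings:
[S [NP [NP [Det the] [N scope]] [PP [P under] [NP [NP [Det a] [N scope]] [PP [P on] [NP [Det a] [N village]]]]]] [VP [VP [AdvP [Adv recently]] [VP [V described]]] [PP [P under] [NP [Det the] [N student]]]]]
[S [NP [NP [Det the] [N scope]] [PP [P under] [NP [NP [Det a] [N scope]] [PP [P on] [NP [Det a] [N village]]]]]] [VP [AdvP [Adv recently]] [VP [VP [V described]] [PP [P under] [NP [Det the] [N student]]]]]]
The trees differ in how a recursive rule is bracketed over the same span.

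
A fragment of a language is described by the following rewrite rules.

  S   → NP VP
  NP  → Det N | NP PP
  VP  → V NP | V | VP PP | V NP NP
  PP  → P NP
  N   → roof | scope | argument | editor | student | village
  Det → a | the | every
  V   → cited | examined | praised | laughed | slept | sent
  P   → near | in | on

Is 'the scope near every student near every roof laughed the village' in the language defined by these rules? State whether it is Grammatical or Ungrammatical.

S
  NP
    NP
      Det: the
      N: scope
    PP
      P: near
      NP
        NP
          Det: every
          N: student
        PP
          P: near
          NP
            Det: every
            N: roof
  VP
    V: laughed
    NP
      Det: the
      N: village
Every word is introduced by a lexical rule and the phrasal rules combine the resulting categories into a single S.

Grammatical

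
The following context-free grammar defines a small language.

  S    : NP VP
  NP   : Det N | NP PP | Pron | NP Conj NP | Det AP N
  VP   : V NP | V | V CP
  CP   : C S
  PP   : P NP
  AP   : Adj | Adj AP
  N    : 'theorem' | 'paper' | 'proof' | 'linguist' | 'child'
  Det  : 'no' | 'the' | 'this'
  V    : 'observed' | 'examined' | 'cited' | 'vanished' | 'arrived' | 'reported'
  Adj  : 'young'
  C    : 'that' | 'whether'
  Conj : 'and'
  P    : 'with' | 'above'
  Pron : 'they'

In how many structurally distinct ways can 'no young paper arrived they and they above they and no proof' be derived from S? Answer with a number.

5

Two of the 5 distinct bracketings:
[S [NP [Det no] [AP [Adj young]] [N paper]] [VP [V arrived] [NP [NP [NP [Pron they]] [Conj and] [NP [Pron they]]] [PP [P above] [NP [NP [Pron they]] [Conj and] [NP [Det no] [N proof]]]]]]]
[S [NP [Det no] [AP [Adj young]] [N paper]] [VP [V arrived] [NP [NP [Pron they]] [Conj and] [NP [NP [Pron they]] [PP [P above] [NP [NP [Pron they]] [Conj and] [NP [Det no] [N proof]]]]]]]]
The trees differ in how a recursive rule is bracketed over the same span.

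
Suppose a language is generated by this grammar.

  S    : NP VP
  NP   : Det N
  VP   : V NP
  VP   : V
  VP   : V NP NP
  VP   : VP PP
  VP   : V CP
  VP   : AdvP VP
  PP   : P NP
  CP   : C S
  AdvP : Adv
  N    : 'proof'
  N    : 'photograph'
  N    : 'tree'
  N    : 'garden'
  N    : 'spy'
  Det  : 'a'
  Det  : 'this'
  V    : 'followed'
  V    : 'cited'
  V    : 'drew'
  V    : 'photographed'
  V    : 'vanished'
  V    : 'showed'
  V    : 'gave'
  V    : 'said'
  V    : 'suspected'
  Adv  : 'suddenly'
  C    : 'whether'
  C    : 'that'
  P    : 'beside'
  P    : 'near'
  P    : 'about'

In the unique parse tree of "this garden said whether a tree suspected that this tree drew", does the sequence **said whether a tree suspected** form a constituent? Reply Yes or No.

No

[S [NP [Det this] [N garden]] [VP [V said] [CP [C whether] [S [NP [Det a] [N tree]] [VP [V suspected] [CP [C that] [S [NP [Det this] [N tree]] [VP [V drew]]]]]]]]]
The smallest constituent containing 'said whether a tree suspected' is the VP spanning 'said whether a tree suspected that this tree drew'; no single node in the tree dominates exactly the given words.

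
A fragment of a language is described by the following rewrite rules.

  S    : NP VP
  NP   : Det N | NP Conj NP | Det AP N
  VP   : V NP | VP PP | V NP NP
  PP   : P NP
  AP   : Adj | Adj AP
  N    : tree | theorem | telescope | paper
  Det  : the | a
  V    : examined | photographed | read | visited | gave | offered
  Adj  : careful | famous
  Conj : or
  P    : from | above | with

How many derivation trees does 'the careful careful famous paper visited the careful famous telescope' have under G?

1

[S [NP [Det the] [AP [Adj careful] [AP [Adj careful] [AP [Adj famous]]]] [N paper]] [VP [V visited] [NP [Det the] [AP [Adj careful] [AP [Adj famous]]] [N telescope]]]]
No rule offers an alternative attachment or grouping for any span, so this is the only derivation.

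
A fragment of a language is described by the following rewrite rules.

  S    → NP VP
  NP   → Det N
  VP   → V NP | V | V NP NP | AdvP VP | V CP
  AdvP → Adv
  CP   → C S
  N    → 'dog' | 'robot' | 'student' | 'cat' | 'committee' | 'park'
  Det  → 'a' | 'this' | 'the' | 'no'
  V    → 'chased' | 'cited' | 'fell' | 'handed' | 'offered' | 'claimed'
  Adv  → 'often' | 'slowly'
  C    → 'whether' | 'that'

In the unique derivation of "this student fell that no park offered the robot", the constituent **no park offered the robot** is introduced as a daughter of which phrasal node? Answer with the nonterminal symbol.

[S [NP [Det this] [N student]] [VP [V fell] [CP [C that] [S [NP [Det no] [N park]] [VP [V offered] [NP [Det the] [N robot]]]]]]]
The span 'no park offered the robot' is the S node built by S → NP VP.
Its mother is the CP built by CP → C S.

CP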